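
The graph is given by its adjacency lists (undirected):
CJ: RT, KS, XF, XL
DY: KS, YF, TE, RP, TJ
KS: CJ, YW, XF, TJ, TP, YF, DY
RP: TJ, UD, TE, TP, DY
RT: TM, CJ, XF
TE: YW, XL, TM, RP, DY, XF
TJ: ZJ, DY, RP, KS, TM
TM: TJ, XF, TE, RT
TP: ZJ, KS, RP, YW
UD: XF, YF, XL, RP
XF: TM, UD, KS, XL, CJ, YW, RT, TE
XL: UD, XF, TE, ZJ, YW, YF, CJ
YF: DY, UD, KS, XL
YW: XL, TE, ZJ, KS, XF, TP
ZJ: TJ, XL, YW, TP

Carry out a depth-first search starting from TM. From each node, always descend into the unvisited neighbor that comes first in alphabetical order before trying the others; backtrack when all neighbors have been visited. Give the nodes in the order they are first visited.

TM RT CJ KS DY RP TE XF UD XL YF YW TP ZJ TJ

Visit TM
TM → RT
RT → CJ
CJ → KS
KS → DY
DY → RP
RP → TE
TE → XF
XF → UD
UD → XL
XL → YF
XL → YW
YW → TP
TP → ZJ
ZJ → TJ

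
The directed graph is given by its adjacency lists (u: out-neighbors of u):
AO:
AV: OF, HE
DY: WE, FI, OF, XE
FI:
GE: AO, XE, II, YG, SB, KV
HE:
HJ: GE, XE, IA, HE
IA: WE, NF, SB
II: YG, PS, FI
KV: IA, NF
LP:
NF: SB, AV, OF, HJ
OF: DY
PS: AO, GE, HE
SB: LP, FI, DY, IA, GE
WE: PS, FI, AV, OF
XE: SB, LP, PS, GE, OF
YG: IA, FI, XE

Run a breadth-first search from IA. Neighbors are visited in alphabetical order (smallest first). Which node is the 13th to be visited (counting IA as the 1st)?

HE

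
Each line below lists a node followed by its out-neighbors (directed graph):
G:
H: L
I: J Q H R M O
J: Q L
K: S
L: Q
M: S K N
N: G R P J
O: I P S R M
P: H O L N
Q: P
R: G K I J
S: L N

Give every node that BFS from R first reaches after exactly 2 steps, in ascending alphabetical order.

Level 0: R
Level 1: G, I, J, K
Level 2: H, L, M, O, Q, S
Level 3: N, P

H, L, M, O, Q, S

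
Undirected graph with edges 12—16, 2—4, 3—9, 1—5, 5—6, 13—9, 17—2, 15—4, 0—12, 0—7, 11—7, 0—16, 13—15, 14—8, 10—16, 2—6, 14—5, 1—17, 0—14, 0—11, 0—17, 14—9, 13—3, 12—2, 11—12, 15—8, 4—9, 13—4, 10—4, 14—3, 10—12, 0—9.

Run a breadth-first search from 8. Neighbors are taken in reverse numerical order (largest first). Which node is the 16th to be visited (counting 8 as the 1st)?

Visit 8; enqueue 15, 14 → queue [15, 14]
Visit 15; enqueue 13, 4 → queue [14, 13, 4]
Visit 14; enqueue 9, 5, 3, 0 → queue [13, 4, 9, 5, 3, 0]
Visit 13 → queue [4, 9, 5, 3, 0]
Visit 4; enqueue 10, 2 → queue [9, 5, 3, 0, 10, 2]
Visit 9 → queue [5, 3, 0, 10, 2]
Visit 5; enqueue 6, 1 → queue [3, 0, 10, 2, 6, 1]
Visit 3 → queue [0, 10, 2, 6, 1]
Visit 0; enqueue 17, 16, 12, 11, 7 → queue [10, 2, 6, 1, 17, 16, 12, 11, 7]
Visit 10 → queue [2, 6, 1, 17, 16, 12, 11, 7]
Visit 2 → queue [6, 1, 17, 16, 12, 11, 7]
Visit 6 → queue [1, 17, 16, 12, 11, 7]
Visit 1 → queue [17, 16, 12, 11, 7]
Visit 17 → queue [16, 12, 11, 7]
Visit 16 → queue [12, 11, 7]
Visit 12 → queue [11, 7]
Visit 11 → queue [7]
Visit 7 → queue []

Visit order: 8, 15, 14, 13, 4, 9, 5, 3, 0, 10, 2, 6, 1, 17, 16, 12, 11, 7

12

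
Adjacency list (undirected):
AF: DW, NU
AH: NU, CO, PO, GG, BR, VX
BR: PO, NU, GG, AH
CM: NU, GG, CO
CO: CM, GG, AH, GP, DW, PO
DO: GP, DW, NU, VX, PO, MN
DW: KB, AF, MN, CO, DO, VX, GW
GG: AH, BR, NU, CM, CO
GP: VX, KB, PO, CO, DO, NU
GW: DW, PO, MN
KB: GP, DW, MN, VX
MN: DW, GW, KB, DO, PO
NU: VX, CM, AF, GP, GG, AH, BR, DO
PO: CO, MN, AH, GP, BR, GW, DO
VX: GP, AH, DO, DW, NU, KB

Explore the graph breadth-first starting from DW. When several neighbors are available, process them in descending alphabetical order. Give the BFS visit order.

DW -> VX -> MN -> KB -> GW -> DO -> CO -> AF -> NU -> GP -> AH -> PO -> GG -> CM -> BR

Visit DW; enqueue VX, MN, KB, GW, DO, CO, AF → queue [VX, MN, KB, GW, DO, CO, AF]
Visit VX; enqueue NU, GP, AH → queue [MN, KB, GW, DO, CO, AF, NU, GP, AH]
Visit MN; enqueue PO → queue [KB, GW, DO, CO, AF, NU, GP, AH, PO]
Visit KB → queue [GW, DO, CO, AF, NU, GP, AH, PO]
Visit GW → queue [DO, CO, AF, NU, GP, AH, PO]
Visit DO → queue [CO, AF, NU, GP, AH, PO]
Visit CO; enqueue GG, CM → queue [AF, NU, GP, AH, PO, GG, CM]
Visit AF → queue [NU, GP, AH, PO, GG, CM]
Visit NU; enqueue BR → queue [GP, AH, PO, GG, CM, BR]
Visit GP → queue [AH, PO, GG, CM, BR]
Visit AH → queue [PO, GG, CM, BR]
Visit PO → queue [GG, CM, BR]
Visit GG → queue [CM, BR]
Visit CM → queue [BR]
Visit BR → queue []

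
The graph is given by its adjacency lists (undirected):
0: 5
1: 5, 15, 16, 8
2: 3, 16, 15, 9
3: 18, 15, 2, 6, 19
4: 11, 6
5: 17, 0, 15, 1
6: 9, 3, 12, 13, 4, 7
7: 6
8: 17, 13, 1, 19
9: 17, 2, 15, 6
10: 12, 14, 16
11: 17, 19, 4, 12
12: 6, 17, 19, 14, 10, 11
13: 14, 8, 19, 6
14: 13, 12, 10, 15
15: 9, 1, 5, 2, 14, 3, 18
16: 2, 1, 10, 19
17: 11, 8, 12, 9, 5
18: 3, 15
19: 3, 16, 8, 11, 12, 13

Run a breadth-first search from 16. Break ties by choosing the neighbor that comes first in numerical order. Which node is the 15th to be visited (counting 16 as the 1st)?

0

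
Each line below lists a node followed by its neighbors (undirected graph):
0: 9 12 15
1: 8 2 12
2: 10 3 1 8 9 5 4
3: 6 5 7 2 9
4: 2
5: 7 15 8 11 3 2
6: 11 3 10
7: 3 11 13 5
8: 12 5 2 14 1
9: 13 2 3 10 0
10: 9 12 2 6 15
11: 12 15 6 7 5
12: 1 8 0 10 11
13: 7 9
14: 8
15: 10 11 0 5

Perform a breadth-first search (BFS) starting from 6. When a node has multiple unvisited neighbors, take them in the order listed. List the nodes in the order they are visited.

6 -> 11 -> 3 -> 10 -> 12 -> 15 -> 7 -> 5 -> 2 -> 9 -> 1 -> 8 -> 0 -> 13 -> 4 -> 14

Visit 6; enqueue 11, 3, 10 → queue [11, 3, 10]
Visit 11; enqueue 12, 15, 7, 5 → queue [3, 10, 12, 15, 7, 5]
Visit 3; enqueue 2, 9 → queue [10, 12, 15, 7, 5, 2, 9]
Visit 10 → queue [12, 15, 7, 5, 2, 9]
Visit 12; enqueue 1, 8, 0 → queue [15, 7, 5, 2, 9, 1, 8, 0]
Visit 15 → queue [7, 5, 2, 9, 1, 8, 0]
Visit 7; enqueue 13 → queue [5, 2, 9, 1, 8, 0, 13]
Visit 5 → queue [2, 9, 1, 8, 0, 13]
Visit 2; enqueue 4 → queue [9, 1, 8, 0, 13, 4]
Visit 9 → queue [1, 8, 0, 13, 4]
Visit 1 → queue [8, 0, 13, 4]
Visit 8; enqueue 14 → queue [0, 13, 4, 14]
Visit 0 → queue [13, 4, 14]
Visit 13 → queue [4, 14]
Visit 4 → queue [14]
Visit 14 → queue []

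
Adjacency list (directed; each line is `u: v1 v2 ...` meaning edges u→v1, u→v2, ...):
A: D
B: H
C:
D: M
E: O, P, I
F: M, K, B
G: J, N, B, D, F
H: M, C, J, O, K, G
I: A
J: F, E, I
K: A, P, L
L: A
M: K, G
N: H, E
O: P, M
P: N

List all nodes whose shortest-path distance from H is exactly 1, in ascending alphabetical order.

Level 0: H
Level 1: C, G, J, K, M, O
Level 2: A, B, D, E, F, I, L, N, P

C, G, J, K, M, O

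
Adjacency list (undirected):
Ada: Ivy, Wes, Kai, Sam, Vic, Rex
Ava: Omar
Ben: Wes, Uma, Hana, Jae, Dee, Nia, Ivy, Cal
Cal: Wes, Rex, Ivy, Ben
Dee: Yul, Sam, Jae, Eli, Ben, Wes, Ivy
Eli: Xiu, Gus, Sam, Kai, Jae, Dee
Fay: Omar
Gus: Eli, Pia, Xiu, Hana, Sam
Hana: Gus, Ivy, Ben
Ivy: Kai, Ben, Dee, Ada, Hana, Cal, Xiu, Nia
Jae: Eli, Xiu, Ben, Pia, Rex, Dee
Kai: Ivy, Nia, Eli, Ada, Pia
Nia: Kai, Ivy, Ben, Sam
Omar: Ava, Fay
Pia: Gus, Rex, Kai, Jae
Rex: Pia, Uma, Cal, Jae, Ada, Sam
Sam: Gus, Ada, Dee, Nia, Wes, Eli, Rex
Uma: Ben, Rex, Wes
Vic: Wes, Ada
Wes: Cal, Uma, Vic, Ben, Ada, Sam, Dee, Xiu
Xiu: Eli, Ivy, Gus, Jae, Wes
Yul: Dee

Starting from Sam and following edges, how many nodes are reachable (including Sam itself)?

BFS from Sam visits: Sam, Gus, Ada, Dee, Nia, Wes, Eli, Rex, Pia, Xiu, Hana, Ivy, Kai, Vic, Yul, Jae, Ben, Cal, Uma
Reachable nodes: 19 of 22 total.

19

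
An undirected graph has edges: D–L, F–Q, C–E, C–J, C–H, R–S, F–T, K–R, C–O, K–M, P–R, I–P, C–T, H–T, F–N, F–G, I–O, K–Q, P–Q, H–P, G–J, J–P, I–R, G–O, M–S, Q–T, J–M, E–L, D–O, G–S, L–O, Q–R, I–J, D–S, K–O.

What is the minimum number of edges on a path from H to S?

3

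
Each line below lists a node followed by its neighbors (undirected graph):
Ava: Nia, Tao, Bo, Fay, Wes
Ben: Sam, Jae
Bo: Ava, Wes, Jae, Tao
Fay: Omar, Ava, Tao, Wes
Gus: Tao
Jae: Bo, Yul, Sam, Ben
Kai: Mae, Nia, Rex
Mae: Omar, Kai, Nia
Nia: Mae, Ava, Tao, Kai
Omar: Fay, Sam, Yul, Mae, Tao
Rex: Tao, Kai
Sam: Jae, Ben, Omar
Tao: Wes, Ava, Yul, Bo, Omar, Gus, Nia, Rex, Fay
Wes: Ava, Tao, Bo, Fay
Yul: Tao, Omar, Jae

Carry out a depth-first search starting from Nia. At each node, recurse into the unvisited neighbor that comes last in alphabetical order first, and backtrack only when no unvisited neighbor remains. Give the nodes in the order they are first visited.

Visit Nia
Nia → Tao
Tao → Yul
Yul → Omar
Omar → Sam
Sam → Jae
Jae → Bo
Bo → Wes
Wes → Fay
Fay → Ava
Jae → Ben
Omar → Mae
Mae → Kai
Kai → Rex
Tao → Gus

Nia → Tao → Yul → Omar → Sam → Jae → Bo → Wes → Fay → Ava → Ben → Mae → Kai → Rex → Gus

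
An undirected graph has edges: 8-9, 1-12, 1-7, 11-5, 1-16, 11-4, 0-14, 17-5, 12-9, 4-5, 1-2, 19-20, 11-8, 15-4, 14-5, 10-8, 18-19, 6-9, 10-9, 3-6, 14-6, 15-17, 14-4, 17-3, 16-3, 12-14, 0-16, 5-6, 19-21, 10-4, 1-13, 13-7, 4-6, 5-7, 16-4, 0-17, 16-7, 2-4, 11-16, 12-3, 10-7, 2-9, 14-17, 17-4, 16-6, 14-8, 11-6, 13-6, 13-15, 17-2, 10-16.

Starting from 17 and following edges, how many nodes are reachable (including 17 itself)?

18

BFS from 17 visits: 17, 0, 2, 3, 4, 5, 14, 15, 16, 1, 9, 6, 12, 10, 11, 7, 8, 13
Reachable nodes: 18 of 22 total.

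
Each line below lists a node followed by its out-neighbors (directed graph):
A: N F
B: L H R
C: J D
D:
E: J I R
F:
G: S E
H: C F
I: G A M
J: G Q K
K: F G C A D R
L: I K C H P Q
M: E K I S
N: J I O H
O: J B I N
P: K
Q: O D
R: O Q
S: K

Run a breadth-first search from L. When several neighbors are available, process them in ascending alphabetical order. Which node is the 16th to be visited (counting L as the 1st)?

N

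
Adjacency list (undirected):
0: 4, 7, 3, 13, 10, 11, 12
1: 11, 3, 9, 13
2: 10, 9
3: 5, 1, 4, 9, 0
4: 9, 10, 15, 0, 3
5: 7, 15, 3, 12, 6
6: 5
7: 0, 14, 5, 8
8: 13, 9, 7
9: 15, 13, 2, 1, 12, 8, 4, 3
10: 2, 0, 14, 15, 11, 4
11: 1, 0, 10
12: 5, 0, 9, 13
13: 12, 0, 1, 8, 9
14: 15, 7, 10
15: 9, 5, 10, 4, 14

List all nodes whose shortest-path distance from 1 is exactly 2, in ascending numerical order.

Level 0: 1
Level 1: 3, 9, 11, 13
Level 2: 0, 2, 4, 5, 8, 10, 12, 15
Level 3: 6, 7, 14

0, 2, 4, 5, 8, 10, 12, 15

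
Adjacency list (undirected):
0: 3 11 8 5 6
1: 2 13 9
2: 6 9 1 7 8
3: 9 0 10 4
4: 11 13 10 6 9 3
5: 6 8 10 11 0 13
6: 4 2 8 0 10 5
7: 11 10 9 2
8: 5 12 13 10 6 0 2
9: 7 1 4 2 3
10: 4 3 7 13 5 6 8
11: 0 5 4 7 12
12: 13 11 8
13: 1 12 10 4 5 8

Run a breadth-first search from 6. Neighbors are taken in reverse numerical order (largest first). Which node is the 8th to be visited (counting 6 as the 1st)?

13

Visit 6; enqueue 10, 8, 5, 4, 2, 0 → queue [10, 8, 5, 4, 2, 0]
Visit 10; enqueue 13, 7, 3 → queue [8, 5, 4, 2, 0, 13, 7, 3]
Visit 8; enqueue 12 → queue [5, 4, 2, 0, 13, 7, 3, 12]
Visit 5; enqueue 11 → queue [4, 2, 0, 13, 7, 3, 12, 11]
Visit 4; enqueue 9 → queue [2, 0, 13, 7, 3, 12, 11, 9]
Visit 2; enqueue 1 → queue [0, 13, 7, 3, 12, 11, 9, 1]
Visit 0 → queue [13, 7, 3, 12, 11, 9, 1]
Visit 13 → queue [7, 3, 12, 11, 9, 1]
Visit 7 → queue [3, 12, 11, 9, 1]
Visit 3 → queue [12, 11, 9, 1]
Visit 12 → queue [11, 9, 1]
Visit 11 → queue [9, 1]
Visit 9 → queue [1]
Visit 1 → queue []

Visit order: 6, 10, 8, 5, 4, 2, 0, 13, 7, 3, 12, 11, 9, 1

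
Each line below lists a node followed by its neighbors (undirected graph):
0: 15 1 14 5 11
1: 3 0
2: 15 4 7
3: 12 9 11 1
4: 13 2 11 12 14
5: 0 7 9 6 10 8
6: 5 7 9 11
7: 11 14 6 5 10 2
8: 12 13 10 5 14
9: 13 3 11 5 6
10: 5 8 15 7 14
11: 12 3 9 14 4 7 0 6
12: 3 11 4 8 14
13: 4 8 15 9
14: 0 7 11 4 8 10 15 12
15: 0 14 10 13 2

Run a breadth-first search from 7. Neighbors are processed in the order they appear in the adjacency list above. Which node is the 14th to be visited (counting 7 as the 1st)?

15

Visit 7; enqueue 11, 14, 6, 5, 10, 2 → queue [11, 14, 6, 5, 10, 2]
Visit 11; enqueue 12, 3, 9, 4, 0 → queue [14, 6, 5, 10, 2, 12, 3, 9, 4, 0]
Visit 14; enqueue 8, 15 → queue [6, 5, 10, 2, 12, 3, 9, 4, 0, 8, 15]
Visit 6 → queue [5, 10, 2, 12, 3, 9, 4, 0, 8, 15]
Visit 5 → queue [10, 2, 12, 3, 9, 4, 0, 8, 15]
Visit 10 → queue [2, 12, 3, 9, 4, 0, 8, 15]
Visit 2 → queue [12, 3, 9, 4, 0, 8, 15]
Visit 12 → queue [3, 9, 4, 0, 8, 15]
Visit 3; enqueue 1 → queue [9, 4, 0, 8, 15, 1]
Visit 9; enqueue 13 → queue [4, 0, 8, 15, 1, 13]
Visit 4 → queue [0, 8, 15, 1, 13]
Visit 0 → queue [8, 15, 1, 13]
Visit 8 → queue [15, 1, 13]
Visit 15 → queue [1, 13]
Visit 1 → queue [13]
Visit 13 → queue []

Visit order: 7, 11, 14, 6, 5, 10, 2, 12, 3, 9, 4, 0, 8, 15, 1, 13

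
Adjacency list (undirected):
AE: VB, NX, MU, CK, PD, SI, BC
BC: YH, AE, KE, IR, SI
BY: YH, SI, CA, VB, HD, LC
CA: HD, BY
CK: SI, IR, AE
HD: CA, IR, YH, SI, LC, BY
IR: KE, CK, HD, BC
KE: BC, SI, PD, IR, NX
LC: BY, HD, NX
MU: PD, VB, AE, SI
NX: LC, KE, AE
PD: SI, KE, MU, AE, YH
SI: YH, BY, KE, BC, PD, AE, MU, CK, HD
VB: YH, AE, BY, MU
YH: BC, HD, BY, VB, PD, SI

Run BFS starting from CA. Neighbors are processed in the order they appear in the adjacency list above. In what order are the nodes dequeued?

CA -> HD -> BY -> IR -> YH -> SI -> LC -> VB -> KE -> CK -> BC -> PD -> AE -> MU -> NX

Visit CA; enqueue HD, BY → queue [HD, BY]
Visit HD; enqueue IR, YH, SI, LC → queue [BY, IR, YH, SI, LC]
Visit BY; enqueue VB → queue [IR, YH, SI, LC, VB]
Visit IR; enqueue KE, CK, BC → queue [YH, SI, LC, VB, KE, CK, BC]
Visit YH; enqueue PD → queue [SI, LC, VB, KE, CK, BC, PD]
Visit SI; enqueue AE, MU → queue [LC, VB, KE, CK, BC, PD, AE, MU]
Visit LC; enqueue NX → queue [VB, KE, CK, BC, PD, AE, MU, NX]
Visit VB → queue [KE, CK, BC, PD, AE, MU, NX]
Visit KE → queue [CK, BC, PD, AE, MU, NX]
Visit CK → queue [BC, PD, AE, MU, NX]
Visit BC → queue [PD, AE, MU, NX]
Visit PD → queue [AE, MU, NX]
Visit AE → queue [MU, NX]
Visit MU → queue [NX]
Visit NX → queue []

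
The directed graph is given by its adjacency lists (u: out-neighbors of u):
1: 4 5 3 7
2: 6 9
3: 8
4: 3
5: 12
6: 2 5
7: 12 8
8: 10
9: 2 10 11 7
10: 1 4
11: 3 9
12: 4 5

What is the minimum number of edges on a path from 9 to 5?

3

Level 0: 9
Level 1: 2, 7, 10, 11
Level 2: 1, 3, 4, 6, 8, 12
Level 3: 5
5 first appears at level 3.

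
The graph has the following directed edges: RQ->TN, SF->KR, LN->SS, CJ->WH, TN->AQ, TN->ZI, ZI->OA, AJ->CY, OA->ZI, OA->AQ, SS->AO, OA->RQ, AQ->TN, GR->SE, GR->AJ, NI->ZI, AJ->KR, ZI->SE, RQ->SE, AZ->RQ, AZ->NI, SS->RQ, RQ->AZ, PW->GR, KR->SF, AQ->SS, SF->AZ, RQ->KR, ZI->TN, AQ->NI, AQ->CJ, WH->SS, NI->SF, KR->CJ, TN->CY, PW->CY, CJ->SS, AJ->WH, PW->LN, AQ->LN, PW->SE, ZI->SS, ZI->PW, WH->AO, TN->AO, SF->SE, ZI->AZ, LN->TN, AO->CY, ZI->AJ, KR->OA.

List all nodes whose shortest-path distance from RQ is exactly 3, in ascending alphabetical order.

AJ, LN, PW, SS, WH

Level 0: RQ
Level 1: AZ, KR, SE, TN
Level 2: AO, AQ, CJ, CY, NI, OA, SF, ZI
Level 3: AJ, LN, PW, SS, WH
Level 4: GR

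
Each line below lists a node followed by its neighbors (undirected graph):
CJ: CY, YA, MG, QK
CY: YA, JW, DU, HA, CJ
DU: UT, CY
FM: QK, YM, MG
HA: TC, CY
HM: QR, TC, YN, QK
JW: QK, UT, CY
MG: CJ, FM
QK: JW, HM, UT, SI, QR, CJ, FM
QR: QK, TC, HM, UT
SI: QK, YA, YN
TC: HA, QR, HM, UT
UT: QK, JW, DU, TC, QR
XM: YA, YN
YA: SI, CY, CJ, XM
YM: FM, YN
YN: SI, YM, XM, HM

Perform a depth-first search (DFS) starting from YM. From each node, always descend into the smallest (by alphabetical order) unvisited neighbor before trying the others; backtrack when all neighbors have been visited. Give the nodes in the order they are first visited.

Visit YM
YM → FM
FM → MG
MG → CJ
CJ → CY
CY → DU
DU → UT
UT → JW
JW → QK
QK → HM
HM → QR
QR → TC
TC → HA
HM → YN
YN → SI
SI → YA
YA → XM

YM -> FM -> MG -> CJ -> CY -> DU -> UT -> JW -> QK -> HM -> QR -> TC -> HA -> YN -> SI -> YA -> XM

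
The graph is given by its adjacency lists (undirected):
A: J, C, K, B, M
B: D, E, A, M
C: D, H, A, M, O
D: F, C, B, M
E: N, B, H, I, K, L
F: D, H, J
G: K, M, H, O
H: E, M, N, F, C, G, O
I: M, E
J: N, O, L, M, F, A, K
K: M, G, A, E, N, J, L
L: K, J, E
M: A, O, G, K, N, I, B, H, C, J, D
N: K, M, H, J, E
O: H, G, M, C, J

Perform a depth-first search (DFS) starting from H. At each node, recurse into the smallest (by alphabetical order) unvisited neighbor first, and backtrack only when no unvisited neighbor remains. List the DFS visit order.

Visit H
H → C
C → A
A → B
B → D
D → F
F → J
J → K
K → E
E → I
I → M
M → G
G → O
M → N
E → L

H, C, A, B, D, F, J, K, E, I, M, G, O, N, L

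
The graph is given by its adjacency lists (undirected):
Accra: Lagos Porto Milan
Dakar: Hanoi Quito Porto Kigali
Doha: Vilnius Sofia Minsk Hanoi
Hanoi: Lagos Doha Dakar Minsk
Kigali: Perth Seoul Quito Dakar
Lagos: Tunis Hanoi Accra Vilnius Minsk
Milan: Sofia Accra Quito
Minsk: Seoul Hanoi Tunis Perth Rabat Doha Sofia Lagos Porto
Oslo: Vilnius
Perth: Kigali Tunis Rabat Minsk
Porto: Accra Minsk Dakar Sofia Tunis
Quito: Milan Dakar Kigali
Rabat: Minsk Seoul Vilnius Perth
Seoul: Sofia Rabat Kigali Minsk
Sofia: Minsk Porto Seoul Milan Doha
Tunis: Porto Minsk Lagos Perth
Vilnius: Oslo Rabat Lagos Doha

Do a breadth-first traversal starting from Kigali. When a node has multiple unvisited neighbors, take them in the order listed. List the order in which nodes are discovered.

Kigali, Perth, Seoul, Quito, Dakar, Tunis, Rabat, Minsk, Sofia, Milan, Hanoi, Porto, Lagos, Vilnius, Doha, Accra, Oslo

Visit Kigali; enqueue Perth, Seoul, Quito, Dakar → queue [Perth, Seoul, Quito, Dakar]
Visit Perth; enqueue Tunis, Rabat, Minsk → queue [Seoul, Quito, Dakar, Tunis, Rabat, Minsk]
Visit Seoul; enqueue Sofia → queue [Quito, Dakar, Tunis, Rabat, Minsk, Sofia]
Visit Quito; enqueue Milan → queue [Dakar, Tunis, Rabat, Minsk, Sofia, Milan]
Visit Dakar; enqueue Hanoi, Porto → queue [Tunis, Rabat, Minsk, Sofia, Milan, Hanoi, Porto]
Visit Tunis; enqueue Lagos → queue [Rabat, Minsk, Sofia, Milan, Hanoi, Porto, Lagos]
Visit Rabat; enqueue Vilnius → queue [Minsk, Sofia, Milan, Hanoi, Porto, Lagos, Vilnius]
Visit Minsk; enqueue Doha → queue [Sofia, Milan, Hanoi, Porto, Lagos, Vilnius, Doha]
Visit Sofia → queue [Milan, Hanoi, Porto, Lagos, Vilnius, Doha]
Visit Milan; enqueue Accra → queue [Hanoi, Porto, Lagos, Vilnius, Doha, Accra]
Visit Hanoi → queue [Porto, Lagos, Vilnius, Doha, Accra]
Visit Porto → queue [Lagos, Vilnius, Doha, Accra]
Visit Lagos → queue [Vilnius, Doha, Accra]
Visit Vilnius; enqueue Oslo → queue [Doha, Accra, Oslo]
Visit Doha → queue [Accra, Oslo]
Visit Accra → queue [Oslo]
Visit Oslo → queue []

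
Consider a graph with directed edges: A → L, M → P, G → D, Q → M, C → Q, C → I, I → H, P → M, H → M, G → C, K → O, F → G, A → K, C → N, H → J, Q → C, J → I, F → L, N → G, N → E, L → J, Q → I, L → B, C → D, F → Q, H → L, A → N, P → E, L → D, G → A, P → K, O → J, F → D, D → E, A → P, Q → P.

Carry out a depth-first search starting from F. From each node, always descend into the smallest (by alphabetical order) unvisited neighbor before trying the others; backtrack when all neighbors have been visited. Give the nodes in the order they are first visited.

Visit F
F → D
D → E
F → G
G → A
A → K
K → O
O → J
J → I
I → H
H → L
L → B
H → M
M → P
A → N
G → C
C → Q

F D E G A K O J I H L B M P N C Q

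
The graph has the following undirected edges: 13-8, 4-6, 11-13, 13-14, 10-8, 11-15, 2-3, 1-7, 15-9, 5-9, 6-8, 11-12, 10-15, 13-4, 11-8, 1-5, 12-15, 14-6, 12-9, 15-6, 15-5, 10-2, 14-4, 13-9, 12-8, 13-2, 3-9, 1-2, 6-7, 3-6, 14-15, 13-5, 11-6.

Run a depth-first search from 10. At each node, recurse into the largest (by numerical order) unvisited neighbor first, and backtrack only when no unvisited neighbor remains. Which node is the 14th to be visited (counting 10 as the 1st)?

Visit 10
10 → 15
15 → 14
14 → 13
13 → 11
11 → 12
12 → 9
9 → 5
5 → 1
1 → 7
7 → 6
6 → 8
6 → 4
6 → 3
3 → 2

Visit order: 10, 15, 14, 13, 11, 12, 9, 5, 1, 7, 6, 8, 4, 3, 2

3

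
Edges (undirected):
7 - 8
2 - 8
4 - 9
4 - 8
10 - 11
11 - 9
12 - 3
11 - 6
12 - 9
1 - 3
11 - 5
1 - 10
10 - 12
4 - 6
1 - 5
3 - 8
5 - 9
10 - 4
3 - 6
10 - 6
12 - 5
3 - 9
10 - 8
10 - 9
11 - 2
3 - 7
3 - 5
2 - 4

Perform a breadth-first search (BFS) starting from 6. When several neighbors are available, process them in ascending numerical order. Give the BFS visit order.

6, 3, 4, 10, 11, 1, 5, 7, 8, 9, 12, 2

Visit 6; enqueue 3, 4, 10, 11 → queue [3, 4, 10, 11]
Visit 3; enqueue 1, 5, 7, 8, 9, 12 → queue [4, 10, 11, 1, 5, 7, 8, 9, 12]
Visit 4; enqueue 2 → queue [10, 11, 1, 5, 7, 8, 9, 12, 2]
Visit 10 → queue [11, 1, 5, 7, 8, 9, 12, 2]
Visit 11 → queue [1, 5, 7, 8, 9, 12, 2]
Visit 1 → queue [5, 7, 8, 9, 12, 2]
Visit 5 → queue [7, 8, 9, 12, 2]
Visit 7 → queue [8, 9, 12, 2]
Visit 8 → queue [9, 12, 2]
Visit 9 → queue [12, 2]
Visit 12 → queue [2]
Visit 2 → queue []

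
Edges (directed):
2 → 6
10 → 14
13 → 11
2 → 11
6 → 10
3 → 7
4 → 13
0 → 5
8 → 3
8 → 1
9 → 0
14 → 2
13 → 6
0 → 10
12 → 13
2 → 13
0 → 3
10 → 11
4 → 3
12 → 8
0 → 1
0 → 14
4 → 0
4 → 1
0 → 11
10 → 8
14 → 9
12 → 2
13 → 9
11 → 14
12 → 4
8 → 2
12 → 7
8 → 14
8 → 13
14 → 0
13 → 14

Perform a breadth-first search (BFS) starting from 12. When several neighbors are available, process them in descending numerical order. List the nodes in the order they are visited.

Visit 12; enqueue 13, 8, 7, 4, 2 → queue [13, 8, 7, 4, 2]
Visit 13; enqueue 14, 11, 9, 6 → queue [8, 7, 4, 2, 14, 11, 9, 6]
Visit 8; enqueue 3, 1 → queue [7, 4, 2, 14, 11, 9, 6, 3, 1]
Visit 7 → queue [4, 2, 14, 11, 9, 6, 3, 1]
Visit 4; enqueue 0 → queue [2, 14, 11, 9, 6, 3, 1, 0]
Visit 2 → queue [14, 11, 9, 6, 3, 1, 0]
Visit 14 → queue [11, 9, 6, 3, 1, 0]
Visit 11 → queue [9, 6, 3, 1, 0]
Visit 9 → queue [6, 3, 1, 0]
Visit 6; enqueue 10 → queue [3, 1, 0, 10]
Visit 3 → queue [1, 0, 10]
Visit 1 → queue [0, 10]
Visit 0; enqueue 5 → queue [10, 5]
Visit 10 → queue [5]
Visit 5 → queue []

12, 13, 8, 7, 4, 2, 14, 11, 9, 6, 3, 1, 0, 10, 5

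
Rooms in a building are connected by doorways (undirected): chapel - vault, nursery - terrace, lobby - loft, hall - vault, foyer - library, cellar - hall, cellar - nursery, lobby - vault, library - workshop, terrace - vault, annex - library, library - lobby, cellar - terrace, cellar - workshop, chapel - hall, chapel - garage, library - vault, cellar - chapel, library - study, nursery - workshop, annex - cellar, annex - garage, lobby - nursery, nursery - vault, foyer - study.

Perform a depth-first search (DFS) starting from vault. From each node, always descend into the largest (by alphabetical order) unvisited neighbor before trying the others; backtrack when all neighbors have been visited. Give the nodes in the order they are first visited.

Visit vault
vault → terrace
terrace → nursery
nursery → workshop
workshop → library
library → study
study → foyer
library → lobby
lobby → loft
library → annex
annex → garage
garage → chapel
chapel → hall
hall → cellar

vault terrace nursery workshop library study foyer lobby loft annex garage chapel hall cellar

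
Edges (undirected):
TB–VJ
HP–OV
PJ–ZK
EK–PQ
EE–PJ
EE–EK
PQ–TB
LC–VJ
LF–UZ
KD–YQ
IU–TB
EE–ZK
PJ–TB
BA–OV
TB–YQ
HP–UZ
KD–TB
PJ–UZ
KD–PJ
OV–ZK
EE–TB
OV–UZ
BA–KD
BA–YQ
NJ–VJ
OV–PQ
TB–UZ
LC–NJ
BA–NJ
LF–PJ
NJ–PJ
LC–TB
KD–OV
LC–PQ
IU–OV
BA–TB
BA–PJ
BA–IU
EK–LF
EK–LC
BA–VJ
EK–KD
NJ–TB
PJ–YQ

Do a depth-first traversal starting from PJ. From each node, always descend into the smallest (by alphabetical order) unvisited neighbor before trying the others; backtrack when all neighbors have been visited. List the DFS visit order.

PJ, BA, IU, OV, HP, UZ, LF, EK, EE, TB, KD, YQ, LC, NJ, VJ, PQ, ZK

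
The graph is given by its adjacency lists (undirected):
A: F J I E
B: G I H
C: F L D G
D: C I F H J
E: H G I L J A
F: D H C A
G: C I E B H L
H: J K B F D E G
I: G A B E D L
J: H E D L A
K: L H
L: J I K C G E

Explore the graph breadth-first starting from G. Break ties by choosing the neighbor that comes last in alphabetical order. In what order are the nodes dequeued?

G → L → I → H → E → C → B → K → J → D → A → F

Visit G; enqueue L, I, H, E, C, B → queue [L, I, H, E, C, B]
Visit L; enqueue K, J → queue [I, H, E, C, B, K, J]
Visit I; enqueue D, A → queue [H, E, C, B, K, J, D, A]
Visit H; enqueue F → queue [E, C, B, K, J, D, A, F]
Visit E → queue [C, B, K, J, D, A, F]
Visit C → queue [B, K, J, D, A, F]
Visit B → queue [K, J, D, A, F]
Visit K → queue [J, D, A, F]
Visit J → queue [D, A, F]
Visit D → queue [A, F]
Visit A → queue [F]
Visit F → queue []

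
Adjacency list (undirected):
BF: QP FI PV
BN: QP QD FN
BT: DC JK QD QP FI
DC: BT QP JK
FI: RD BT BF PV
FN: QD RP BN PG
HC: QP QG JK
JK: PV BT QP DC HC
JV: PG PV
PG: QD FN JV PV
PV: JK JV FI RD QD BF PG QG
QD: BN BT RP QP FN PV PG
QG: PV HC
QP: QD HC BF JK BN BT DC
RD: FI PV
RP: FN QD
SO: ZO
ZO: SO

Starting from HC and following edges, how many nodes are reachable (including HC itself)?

BFS from HC visits: HC, QP, QG, JK, QD, BF, BN, BT, DC, PV, RP, FN, PG, FI, JV, RD
Reachable nodes: 16 of 18 total.

16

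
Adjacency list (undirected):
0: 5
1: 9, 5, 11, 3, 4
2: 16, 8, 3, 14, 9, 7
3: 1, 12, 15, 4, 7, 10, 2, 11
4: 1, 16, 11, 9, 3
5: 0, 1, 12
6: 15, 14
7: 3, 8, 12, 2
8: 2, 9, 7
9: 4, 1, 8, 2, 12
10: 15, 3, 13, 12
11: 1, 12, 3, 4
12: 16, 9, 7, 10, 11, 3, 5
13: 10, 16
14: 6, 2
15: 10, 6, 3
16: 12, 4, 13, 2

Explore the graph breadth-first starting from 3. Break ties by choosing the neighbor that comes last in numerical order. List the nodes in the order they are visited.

3 → 15 → 12 → 11 → 10 → 7 → 4 → 2 → 1 → 6 → 16 → 9 → 5 → 13 → 8 → 14 → 0

Visit 3; enqueue 15, 12, 11, 10, 7, 4, 2, 1 → queue [15, 12, 11, 10, 7, 4, 2, 1]
Visit 15; enqueue 6 → queue [12, 11, 10, 7, 4, 2, 1, 6]
Visit 12; enqueue 16, 9, 5 → queue [11, 10, 7, 4, 2, 1, 6, 16, 9, 5]
Visit 11 → queue [10, 7, 4, 2, 1, 6, 16, 9, 5]
Visit 10; enqueue 13 → queue [7, 4, 2, 1, 6, 16, 9, 5, 13]
Visit 7; enqueue 8 → queue [4, 2, 1, 6, 16, 9, 5, 13, 8]
Visit 4 → queue [2, 1, 6, 16, 9, 5, 13, 8]
Visit 2; enqueue 14 → queue [1, 6, 16, 9, 5, 13, 8, 14]
Visit 1 → queue [6, 16, 9, 5, 13, 8, 14]
Visit 6 → queue [16, 9, 5, 13, 8, 14]
Visit 16 → queue [9, 5, 13, 8, 14]
Visit 9 → queue [5, 13, 8, 14]
Visit 5; enqueue 0 → queue [13, 8, 14, 0]
Visit 13 → queue [8, 14, 0]
Visit 8 → queue [14, 0]
Visit 14 → queue [0]
Visit 0 → queue []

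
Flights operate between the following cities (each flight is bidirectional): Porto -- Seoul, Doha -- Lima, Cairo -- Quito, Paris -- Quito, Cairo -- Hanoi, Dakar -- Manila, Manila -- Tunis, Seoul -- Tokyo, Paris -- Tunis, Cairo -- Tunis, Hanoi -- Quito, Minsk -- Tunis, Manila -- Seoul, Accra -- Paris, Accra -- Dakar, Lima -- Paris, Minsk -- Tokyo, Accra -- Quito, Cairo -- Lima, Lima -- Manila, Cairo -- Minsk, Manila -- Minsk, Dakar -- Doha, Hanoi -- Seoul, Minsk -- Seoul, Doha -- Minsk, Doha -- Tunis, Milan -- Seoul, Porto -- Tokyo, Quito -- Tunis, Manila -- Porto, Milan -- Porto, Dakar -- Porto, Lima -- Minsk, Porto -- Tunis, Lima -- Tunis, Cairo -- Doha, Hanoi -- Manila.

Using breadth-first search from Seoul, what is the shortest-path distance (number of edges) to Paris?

3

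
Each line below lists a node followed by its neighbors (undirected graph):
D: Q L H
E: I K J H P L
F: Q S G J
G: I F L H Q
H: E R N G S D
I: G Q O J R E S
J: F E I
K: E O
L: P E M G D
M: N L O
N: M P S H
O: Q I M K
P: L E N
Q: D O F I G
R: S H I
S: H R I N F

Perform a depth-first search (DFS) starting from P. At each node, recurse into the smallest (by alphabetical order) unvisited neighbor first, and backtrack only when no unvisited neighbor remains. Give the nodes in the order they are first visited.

P E H D L G F J I O K M N S R Q

Visit P
P → E
E → H
H → D
D → L
L → G
G → F
F → J
J → I
I → O
O → K
O → M
M → N
N → S
S → R
O → Q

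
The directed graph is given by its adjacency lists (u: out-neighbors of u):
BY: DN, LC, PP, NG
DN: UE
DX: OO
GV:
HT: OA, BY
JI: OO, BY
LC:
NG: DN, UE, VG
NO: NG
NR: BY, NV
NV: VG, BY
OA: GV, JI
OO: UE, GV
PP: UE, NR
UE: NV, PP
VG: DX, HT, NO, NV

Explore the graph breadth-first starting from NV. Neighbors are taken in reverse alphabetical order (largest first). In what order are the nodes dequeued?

NV VG BY NO HT DX PP NG LC DN OA OO UE NR JI GV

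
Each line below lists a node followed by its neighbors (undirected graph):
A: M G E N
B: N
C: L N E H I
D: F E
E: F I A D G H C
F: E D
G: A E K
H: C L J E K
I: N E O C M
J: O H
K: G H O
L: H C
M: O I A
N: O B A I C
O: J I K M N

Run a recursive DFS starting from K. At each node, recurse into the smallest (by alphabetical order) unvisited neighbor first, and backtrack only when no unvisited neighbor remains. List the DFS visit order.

K, G, A, E, C, H, J, O, I, M, N, B, L, D, F

Visit K
K → G
G → A
A → E
E → C
C → H
H → J
J → O
O → I
I → M
I → N
N → B
H → L
E → D
D → F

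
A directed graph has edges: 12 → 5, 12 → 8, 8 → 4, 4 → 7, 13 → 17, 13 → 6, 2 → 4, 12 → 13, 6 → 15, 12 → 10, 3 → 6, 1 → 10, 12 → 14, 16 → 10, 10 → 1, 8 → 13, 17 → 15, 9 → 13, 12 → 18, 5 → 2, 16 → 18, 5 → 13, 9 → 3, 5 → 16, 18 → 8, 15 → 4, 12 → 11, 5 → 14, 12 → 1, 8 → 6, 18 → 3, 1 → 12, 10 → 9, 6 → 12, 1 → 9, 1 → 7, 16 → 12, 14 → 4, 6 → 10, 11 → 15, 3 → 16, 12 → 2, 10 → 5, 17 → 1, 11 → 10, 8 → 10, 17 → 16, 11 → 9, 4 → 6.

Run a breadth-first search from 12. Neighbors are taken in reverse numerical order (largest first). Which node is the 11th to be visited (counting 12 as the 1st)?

Visit 12; enqueue 18, 14, 13, 11, 10, 8, 5, 2, 1 → queue [18, 14, 13, 11, 10, 8, 5, 2, 1]
Visit 18; enqueue 3 → queue [14, 13, 11, 10, 8, 5, 2, 1, 3]
Visit 14; enqueue 4 → queue [13, 11, 10, 8, 5, 2, 1, 3, 4]
Visit 13; enqueue 17, 6 → queue [11, 10, 8, 5, 2, 1, 3, 4, 17, 6]
Visit 11; enqueue 15, 9 → queue [10, 8, 5, 2, 1, 3, 4, 17, 6, 15, 9]
Visit 10 → queue [8, 5, 2, 1, 3, 4, 17, 6, 15, 9]
Visit 8 → queue [5, 2, 1, 3, 4, 17, 6, 15, 9]
Visit 5; enqueue 16 → queue [2, 1, 3, 4, 17, 6, 15, 9, 16]
Visit 2 → queue [1, 3, 4, 17, 6, 15, 9, 16]
Visit 1; enqueue 7 → queue [3, 4, 17, 6, 15, 9, 16, 7]
Visit 3 → queue [4, 17, 6, 15, 9, 16, 7]
Visit 4 → queue [17, 6, 15, 9, 16, 7]
Visit 17 → queue [6, 15, 9, 16, 7]
Visit 6 → queue [15, 9, 16, 7]
Visit 15 → queue [9, 16, 7]
Visit 9 → queue [16, 7]
Visit 16 → queue [7]
Visit 7 → queue []

Visit order: 12, 18, 14, 13, 11, 10, 8, 5, 2, 1, 3, 4, 17, 6, 15, 9, 16, 7

3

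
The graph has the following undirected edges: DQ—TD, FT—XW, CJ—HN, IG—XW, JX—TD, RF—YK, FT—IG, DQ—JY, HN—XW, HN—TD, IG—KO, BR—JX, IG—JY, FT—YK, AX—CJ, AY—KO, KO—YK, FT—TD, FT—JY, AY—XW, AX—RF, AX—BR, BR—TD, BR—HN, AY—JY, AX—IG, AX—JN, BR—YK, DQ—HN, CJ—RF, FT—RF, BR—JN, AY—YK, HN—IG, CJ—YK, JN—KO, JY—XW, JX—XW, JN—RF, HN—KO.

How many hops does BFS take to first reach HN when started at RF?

Level 0: RF
Level 1: AX, CJ, FT, JN, YK
Level 2: AY, BR, HN, IG, JY, KO, TD, XW
Level 3: DQ, JX
HN first appears at level 2.

2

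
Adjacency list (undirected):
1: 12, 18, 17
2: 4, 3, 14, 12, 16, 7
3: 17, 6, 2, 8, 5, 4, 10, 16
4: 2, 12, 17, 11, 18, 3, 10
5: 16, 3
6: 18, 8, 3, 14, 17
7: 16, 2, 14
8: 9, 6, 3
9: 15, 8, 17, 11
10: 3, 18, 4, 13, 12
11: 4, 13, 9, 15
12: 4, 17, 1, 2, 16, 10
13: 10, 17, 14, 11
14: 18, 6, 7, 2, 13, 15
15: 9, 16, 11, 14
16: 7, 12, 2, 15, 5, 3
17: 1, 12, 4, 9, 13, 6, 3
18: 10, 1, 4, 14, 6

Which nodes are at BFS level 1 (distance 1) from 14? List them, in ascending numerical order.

2, 6, 7, 13, 15, 18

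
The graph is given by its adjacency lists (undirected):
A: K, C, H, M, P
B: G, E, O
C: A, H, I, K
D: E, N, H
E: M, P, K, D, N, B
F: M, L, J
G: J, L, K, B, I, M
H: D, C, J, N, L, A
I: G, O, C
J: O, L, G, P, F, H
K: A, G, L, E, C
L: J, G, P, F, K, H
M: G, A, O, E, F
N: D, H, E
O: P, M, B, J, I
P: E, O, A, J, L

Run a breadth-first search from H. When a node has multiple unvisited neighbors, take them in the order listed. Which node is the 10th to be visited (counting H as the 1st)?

K

Visit H; enqueue D, C, J, N, L, A → queue [D, C, J, N, L, A]
Visit D; enqueue E → queue [C, J, N, L, A, E]
Visit C; enqueue I, K → queue [J, N, L, A, E, I, K]
Visit J; enqueue O, G, P, F → queue [N, L, A, E, I, K, O, G, P, F]
Visit N → queue [L, A, E, I, K, O, G, P, F]
Visit L → queue [A, E, I, K, O, G, P, F]
Visit A; enqueue M → queue [E, I, K, O, G, P, F, M]
Visit E; enqueue B → queue [I, K, O, G, P, F, M, B]
Visit I → queue [K, O, G, P, F, M, B]
Visit K → queue [O, G, P, F, M, B]
Visit O → queue [G, P, F, M, B]
Visit G → queue [P, F, M, B]
Visit P → queue [F, M, B]
Visit F → queue [M, B]
Visit M → queue [B]
Visit B → queue []

Visit order: H, D, C, J, N, L, A, E, I, K, O, G, P, F, M, B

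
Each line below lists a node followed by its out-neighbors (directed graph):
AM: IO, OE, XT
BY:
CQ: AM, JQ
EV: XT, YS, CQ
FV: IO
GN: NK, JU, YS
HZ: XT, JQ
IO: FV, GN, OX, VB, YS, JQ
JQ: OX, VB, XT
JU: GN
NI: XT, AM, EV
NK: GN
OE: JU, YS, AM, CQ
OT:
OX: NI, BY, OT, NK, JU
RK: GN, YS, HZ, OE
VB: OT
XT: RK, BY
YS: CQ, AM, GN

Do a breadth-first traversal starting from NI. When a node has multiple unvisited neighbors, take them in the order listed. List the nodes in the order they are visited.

Visit NI; enqueue XT, AM, EV → queue [XT, AM, EV]
Visit XT; enqueue RK, BY → queue [AM, EV, RK, BY]
Visit AM; enqueue IO, OE → queue [EV, RK, BY, IO, OE]
Visit EV; enqueue YS, CQ → queue [RK, BY, IO, OE, YS, CQ]
Visit RK; enqueue GN, HZ → queue [BY, IO, OE, YS, CQ, GN, HZ]
Visit BY → queue [IO, OE, YS, CQ, GN, HZ]
Visit IO; enqueue FV, OX, VB, JQ → queue [OE, YS, CQ, GN, HZ, FV, OX, VB, JQ]
Visit OE; enqueue JU → queue [YS, CQ, GN, HZ, FV, OX, VB, JQ, JU]
Visit YS → queue [CQ, GN, HZ, FV, OX, VB, JQ, JU]
Visit CQ → queue [GN, HZ, FV, OX, VB, JQ, JU]
Visit GN; enqueue NK → queue [HZ, FV, OX, VB, JQ, JU, NK]
Visit HZ → queue [FV, OX, VB, JQ, JU, NK]
Visit FV → queue [OX, VB, JQ, JU, NK]
Visit OX; enqueue OT → queue [VB, JQ, JU, NK, OT]
Visit VB → queue [JQ, JU, NK, OT]
Visit JQ → queue [JU, NK, OT]
Visit JU → queue [NK, OT]
Visit NK → queue [OT]
Visit OT → queue []

NI XT AM EV RK BY IO OE YS CQ GN HZ FV OX VB JQ JU NK OT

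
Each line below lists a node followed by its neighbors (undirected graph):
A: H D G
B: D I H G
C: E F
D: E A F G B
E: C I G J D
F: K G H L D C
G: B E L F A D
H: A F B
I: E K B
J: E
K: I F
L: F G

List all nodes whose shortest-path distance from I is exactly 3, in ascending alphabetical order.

Level 0: I
Level 1: B, E, K
Level 2: C, D, F, G, H, J
Level 3: A, L

A, L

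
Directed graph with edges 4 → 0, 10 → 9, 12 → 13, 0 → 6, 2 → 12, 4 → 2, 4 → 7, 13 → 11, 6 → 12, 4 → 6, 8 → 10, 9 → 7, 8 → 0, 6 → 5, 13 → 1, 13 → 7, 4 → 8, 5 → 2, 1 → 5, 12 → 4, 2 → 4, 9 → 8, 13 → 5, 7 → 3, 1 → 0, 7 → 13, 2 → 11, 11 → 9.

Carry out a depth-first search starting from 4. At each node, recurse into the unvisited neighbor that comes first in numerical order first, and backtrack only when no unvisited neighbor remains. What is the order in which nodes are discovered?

4, 0, 6, 5, 2, 11, 9, 7, 3, 13, 1, 8, 10, 12

Visit 4
4 → 0
0 → 6
6 → 5
5 → 2
2 → 11
11 → 9
9 → 7
7 → 3
7 → 13
13 → 1
9 → 8
8 → 10
2 → 12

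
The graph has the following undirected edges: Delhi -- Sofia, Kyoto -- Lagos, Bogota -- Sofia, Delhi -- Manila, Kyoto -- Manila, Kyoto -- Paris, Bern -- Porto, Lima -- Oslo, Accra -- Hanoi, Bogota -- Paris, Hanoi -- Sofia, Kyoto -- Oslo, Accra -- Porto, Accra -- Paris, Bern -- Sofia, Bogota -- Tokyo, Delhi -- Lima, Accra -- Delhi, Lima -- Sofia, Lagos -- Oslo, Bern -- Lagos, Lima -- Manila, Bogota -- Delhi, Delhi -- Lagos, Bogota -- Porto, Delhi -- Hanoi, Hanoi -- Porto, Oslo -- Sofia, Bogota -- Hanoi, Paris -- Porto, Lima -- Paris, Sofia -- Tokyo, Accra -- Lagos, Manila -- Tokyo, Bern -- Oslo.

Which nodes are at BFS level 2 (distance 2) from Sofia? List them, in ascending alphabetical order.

Level 0: Sofia
Level 1: Bern, Bogota, Delhi, Hanoi, Lima, Oslo, Tokyo
Level 2: Accra, Kyoto, Lagos, Manila, Paris, Porto

Accra, Kyoto, Lagos, Manila, Paris, Porto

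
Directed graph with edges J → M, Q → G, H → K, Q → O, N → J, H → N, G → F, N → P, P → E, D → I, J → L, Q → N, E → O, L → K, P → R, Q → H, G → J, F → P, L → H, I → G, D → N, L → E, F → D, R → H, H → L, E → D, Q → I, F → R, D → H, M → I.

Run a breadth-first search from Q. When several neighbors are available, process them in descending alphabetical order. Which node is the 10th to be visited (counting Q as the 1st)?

Visit Q; enqueue O, N, I, H, G → queue [O, N, I, H, G]
Visit O → queue [N, I, H, G]
Visit N; enqueue P, J → queue [I, H, G, P, J]
Visit I → queue [H, G, P, J]
Visit H; enqueue L, K → queue [G, P, J, L, K]
Visit G; enqueue F → queue [P, J, L, K, F]
Visit P; enqueue R, E → queue [J, L, K, F, R, E]
Visit J; enqueue M → queue [L, K, F, R, E, M]
Visit L → queue [K, F, R, E, M]
Visit K → queue [F, R, E, M]
Visit F; enqueue D → queue [R, E, M, D]
Visit R → queue [E, M, D]
Visit E → queue [M, D]
Visit M → queue [D]
Visit D → queue []

Visit order: Q, O, N, I, H, G, P, J, L, K, F, R, E, M, D

K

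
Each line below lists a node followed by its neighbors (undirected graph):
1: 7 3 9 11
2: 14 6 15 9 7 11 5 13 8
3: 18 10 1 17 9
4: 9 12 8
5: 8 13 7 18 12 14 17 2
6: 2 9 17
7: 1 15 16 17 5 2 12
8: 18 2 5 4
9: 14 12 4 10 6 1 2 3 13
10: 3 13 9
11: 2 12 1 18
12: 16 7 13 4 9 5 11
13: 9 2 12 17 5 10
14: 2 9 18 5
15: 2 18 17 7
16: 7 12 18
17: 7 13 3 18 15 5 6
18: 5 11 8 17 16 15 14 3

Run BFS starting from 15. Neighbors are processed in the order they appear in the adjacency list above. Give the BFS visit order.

15 → 2 → 18 → 17 → 7 → 14 → 6 → 9 → 11 → 5 → 13 → 8 → 16 → 3 → 1 → 12 → 4 → 10

Visit 15; enqueue 2, 18, 17, 7 → queue [2, 18, 17, 7]
Visit 2; enqueue 14, 6, 9, 11, 5, 13, 8 → queue [18, 17, 7, 14, 6, 9, 11, 5, 13, 8]
Visit 18; enqueue 16, 3 → queue [17, 7, 14, 6, 9, 11, 5, 13, 8, 16, 3]
Visit 17 → queue [7, 14, 6, 9, 11, 5, 13, 8, 16, 3]
Visit 7; enqueue 1, 12 → queue [14, 6, 9, 11, 5, 13, 8, 16, 3, 1, 12]
Visit 14 → queue [6, 9, 11, 5, 13, 8, 16, 3, 1, 12]
Visit 6 → queue [9, 11, 5, 13, 8, 16, 3, 1, 12]
Visit 9; enqueue 4, 10 → queue [11, 5, 13, 8, 16, 3, 1, 12, 4, 10]
Visit 11 → queue [5, 13, 8, 16, 3, 1, 12, 4, 10]
Visit 5 → queue [13, 8, 16, 3, 1, 12, 4, 10]
Visit 13 → queue [8, 16, 3, 1, 12, 4, 10]
Visit 8 → queue [16, 3, 1, 12, 4, 10]
Visit 16 → queue [3, 1, 12, 4, 10]
Visit 3 → queue [1, 12, 4, 10]
Visit 1 → queue [12, 4, 10]
Visit 12 → queue [4, 10]
Visit 4 → queue [10]
Visit 10 → queue []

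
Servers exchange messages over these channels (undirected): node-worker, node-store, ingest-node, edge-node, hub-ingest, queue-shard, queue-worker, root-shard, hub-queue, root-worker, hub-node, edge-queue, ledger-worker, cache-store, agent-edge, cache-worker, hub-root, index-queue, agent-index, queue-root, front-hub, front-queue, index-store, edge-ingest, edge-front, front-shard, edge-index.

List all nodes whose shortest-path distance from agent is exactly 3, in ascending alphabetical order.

cache, hub, root, shard, worker

Level 0: agent
Level 1: edge, index
Level 2: front, ingest, node, queue, store
Level 3: cache, hub, root, shard, worker
Level 4: ledger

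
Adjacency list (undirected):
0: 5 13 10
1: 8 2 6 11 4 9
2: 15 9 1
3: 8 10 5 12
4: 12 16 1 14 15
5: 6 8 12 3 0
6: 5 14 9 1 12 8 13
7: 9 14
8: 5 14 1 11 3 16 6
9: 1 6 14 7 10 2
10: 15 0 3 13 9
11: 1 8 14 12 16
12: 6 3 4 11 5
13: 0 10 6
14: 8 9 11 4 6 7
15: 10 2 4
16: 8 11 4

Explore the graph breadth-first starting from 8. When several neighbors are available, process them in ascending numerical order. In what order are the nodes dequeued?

Visit 8; enqueue 1, 3, 5, 6, 11, 14, 16 → queue [1, 3, 5, 6, 11, 14, 16]
Visit 1; enqueue 2, 4, 9 → queue [3, 5, 6, 11, 14, 16, 2, 4, 9]
Visit 3; enqueue 10, 12 → queue [5, 6, 11, 14, 16, 2, 4, 9, 10, 12]
Visit 5; enqueue 0 → queue [6, 11, 14, 16, 2, 4, 9, 10, 12, 0]
Visit 6; enqueue 13 → queue [11, 14, 16, 2, 4, 9, 10, 12, 0, 13]
Visit 11 → queue [14, 16, 2, 4, 9, 10, 12, 0, 13]
Visit 14; enqueue 7 → queue [16, 2, 4, 9, 10, 12, 0, 13, 7]
Visit 16 → queue [2, 4, 9, 10, 12, 0, 13, 7]
Visit 2; enqueue 15 → queue [4, 9, 10, 12, 0, 13, 7, 15]
Visit 4 → queue [9, 10, 12, 0, 13, 7, 15]
Visit 9 → queue [10, 12, 0, 13, 7, 15]
Visit 10 → queue [12, 0, 13, 7, 15]
Visit 12 → queue [0, 13, 7, 15]
Visit 0 → queue [13, 7, 15]
Visit 13 → queue [7, 15]
Visit 7 → queue [15]
Visit 15 → queue []

8 → 1 → 3 → 5 → 6 → 11 → 14 → 16 → 2 → 4 → 9 → 10 → 12 → 0 → 13 → 7 → 15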